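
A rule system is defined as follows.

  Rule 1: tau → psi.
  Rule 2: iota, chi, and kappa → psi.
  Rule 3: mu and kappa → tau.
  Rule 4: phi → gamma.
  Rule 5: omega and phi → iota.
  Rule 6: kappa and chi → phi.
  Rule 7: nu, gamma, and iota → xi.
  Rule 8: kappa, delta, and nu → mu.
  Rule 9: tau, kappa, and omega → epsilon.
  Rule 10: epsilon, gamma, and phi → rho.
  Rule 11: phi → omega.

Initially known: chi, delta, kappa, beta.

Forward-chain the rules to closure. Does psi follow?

From kappa and chi, Rule 6 gives phi.
From phi, Rule 11 gives omega.
From omega and phi, Rule 5 gives iota.
iota, chi, and kappa hold, so psi follows (Rule 2).

Yes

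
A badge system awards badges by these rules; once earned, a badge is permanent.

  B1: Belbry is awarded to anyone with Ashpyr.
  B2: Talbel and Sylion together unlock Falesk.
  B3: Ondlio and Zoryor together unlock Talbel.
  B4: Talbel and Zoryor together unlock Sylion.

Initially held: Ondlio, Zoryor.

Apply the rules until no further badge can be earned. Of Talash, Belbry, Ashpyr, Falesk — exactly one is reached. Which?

With Ondlio and Zoryor, Talbel is earned (B3).
With Talbel and Zoryor, Sylion is earned (B4).
With Talbel and Sylion, Falesk is earned (B2).
No rule produces Talash, and it is not given. Belbry would need Ashpyr (B1), but Ashpyr is never earned. No rule produces Ashpyr, and it is not given.

Falesk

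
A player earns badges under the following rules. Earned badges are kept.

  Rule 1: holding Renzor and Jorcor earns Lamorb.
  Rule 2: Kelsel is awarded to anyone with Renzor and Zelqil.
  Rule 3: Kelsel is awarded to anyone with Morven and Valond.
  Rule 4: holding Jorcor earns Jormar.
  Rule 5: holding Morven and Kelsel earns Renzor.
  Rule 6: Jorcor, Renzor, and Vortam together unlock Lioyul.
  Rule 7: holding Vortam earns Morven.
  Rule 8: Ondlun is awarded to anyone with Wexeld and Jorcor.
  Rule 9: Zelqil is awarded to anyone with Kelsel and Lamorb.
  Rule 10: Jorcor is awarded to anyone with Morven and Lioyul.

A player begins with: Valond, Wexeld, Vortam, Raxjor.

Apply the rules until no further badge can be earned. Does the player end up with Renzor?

With Vortam, Morven is earned (Rule 7).
With Morven and Valond, Kelsel is earned (Rule 3).
With Morven and Kelsel, Renzor is earned (Rule 5).

Yes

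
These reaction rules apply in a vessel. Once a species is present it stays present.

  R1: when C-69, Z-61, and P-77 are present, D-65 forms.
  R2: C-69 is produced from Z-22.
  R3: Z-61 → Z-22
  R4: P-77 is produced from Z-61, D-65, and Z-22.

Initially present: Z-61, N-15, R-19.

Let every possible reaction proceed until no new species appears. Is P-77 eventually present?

No

P-77 would need Z-61, D-65, and Z-22 (R4), but D-65 never forms.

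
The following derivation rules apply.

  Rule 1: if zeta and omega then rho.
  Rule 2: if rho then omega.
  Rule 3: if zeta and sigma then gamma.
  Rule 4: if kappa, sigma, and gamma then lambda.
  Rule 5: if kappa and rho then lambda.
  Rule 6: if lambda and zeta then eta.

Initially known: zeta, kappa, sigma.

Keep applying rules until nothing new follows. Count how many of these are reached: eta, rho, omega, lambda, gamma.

From zeta and sigma, Rule 3 gives gamma.
From kappa, sigma, and gamma, Rule 4 gives lambda.
From lambda and zeta, Rule 6 gives eta.
eta: reached.
rho would need zeta and omega (Rule 1), but omega is never established.
omega would need rho (Rule 2), but rho is never established.
lambda: reached.
gamma: reached.
Reached: eta, lambda, and gamma — 3 of the 5.

3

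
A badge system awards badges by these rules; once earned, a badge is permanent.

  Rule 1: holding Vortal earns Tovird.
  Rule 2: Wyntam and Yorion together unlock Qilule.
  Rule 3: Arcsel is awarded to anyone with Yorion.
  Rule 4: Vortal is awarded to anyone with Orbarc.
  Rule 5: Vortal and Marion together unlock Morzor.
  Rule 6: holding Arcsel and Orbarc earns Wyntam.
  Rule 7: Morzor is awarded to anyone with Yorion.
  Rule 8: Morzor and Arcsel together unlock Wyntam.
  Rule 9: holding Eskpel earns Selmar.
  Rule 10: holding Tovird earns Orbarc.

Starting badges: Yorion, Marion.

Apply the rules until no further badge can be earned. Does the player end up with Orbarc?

No

Orbarc would need Tovird (Rule 10), but Tovird is never earned.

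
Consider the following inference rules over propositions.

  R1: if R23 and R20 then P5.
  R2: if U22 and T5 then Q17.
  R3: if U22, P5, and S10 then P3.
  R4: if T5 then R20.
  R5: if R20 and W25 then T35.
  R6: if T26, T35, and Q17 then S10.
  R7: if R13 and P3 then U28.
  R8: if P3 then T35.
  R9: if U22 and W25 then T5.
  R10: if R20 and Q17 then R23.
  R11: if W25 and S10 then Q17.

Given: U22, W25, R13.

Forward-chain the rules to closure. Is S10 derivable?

S10 would need T26, T35, and Q17 (R6), but T26 is never established.

No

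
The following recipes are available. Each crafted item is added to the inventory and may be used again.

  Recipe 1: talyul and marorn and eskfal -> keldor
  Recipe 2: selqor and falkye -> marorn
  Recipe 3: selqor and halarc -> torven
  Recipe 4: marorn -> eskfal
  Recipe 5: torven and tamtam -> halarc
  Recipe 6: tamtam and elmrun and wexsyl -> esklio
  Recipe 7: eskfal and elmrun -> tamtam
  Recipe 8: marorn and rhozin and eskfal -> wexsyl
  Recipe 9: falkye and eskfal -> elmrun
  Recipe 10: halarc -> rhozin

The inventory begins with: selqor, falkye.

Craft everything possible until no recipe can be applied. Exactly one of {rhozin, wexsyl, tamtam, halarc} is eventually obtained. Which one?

selqor and falkye -> marorn (Recipe 2).
marorn -> eskfal (Recipe 4).
falkye and eskfal -> elmrun (Recipe 9).
Using Recipe 7, eskfal and elmrun make tamtam.
rhozin would need halarc (Recipe 10), but halarc is never obtained. halarc would need torven and tamtam (Recipe 5), but torven is never obtained. wexsyl would need marorn, rhozin, and eskfal (Recipe 8), but rhozin is never obtained.

tamtam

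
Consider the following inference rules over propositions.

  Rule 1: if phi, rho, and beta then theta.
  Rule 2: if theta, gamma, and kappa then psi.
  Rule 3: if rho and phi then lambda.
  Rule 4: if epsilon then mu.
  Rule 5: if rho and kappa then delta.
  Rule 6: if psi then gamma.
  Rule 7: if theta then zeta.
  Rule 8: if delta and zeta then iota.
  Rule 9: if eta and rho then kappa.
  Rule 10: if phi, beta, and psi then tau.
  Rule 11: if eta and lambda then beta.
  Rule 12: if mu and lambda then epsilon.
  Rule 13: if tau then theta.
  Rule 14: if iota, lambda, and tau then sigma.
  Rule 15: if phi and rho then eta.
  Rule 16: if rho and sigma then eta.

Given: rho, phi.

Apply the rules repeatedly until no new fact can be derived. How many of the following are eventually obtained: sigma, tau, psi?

sigma would need iota, lambda, and tau (Rule 14), but tau is never established.
tau would need phi, beta, and psi (Rule 10), but psi is never established.
psi would need theta, gamma, and kappa (Rule 2), but gamma is never established.
None of the 3 are reached.

0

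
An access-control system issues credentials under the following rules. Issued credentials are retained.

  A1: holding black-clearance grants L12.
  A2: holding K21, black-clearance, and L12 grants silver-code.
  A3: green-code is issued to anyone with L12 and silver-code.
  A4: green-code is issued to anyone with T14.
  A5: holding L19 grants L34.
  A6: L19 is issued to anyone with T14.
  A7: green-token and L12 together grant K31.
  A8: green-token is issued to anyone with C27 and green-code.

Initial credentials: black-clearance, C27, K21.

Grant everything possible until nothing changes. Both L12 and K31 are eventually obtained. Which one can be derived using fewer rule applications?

L12

L12: Holding black-clearance grants L12 (A1). [1 rule application]
K31: Holding black-clearance grants L12 (A1). Holding K21, black-clearance, and L12 grants silver-code (A2). Holding L12 and silver-code grants green-code (A3). Holding C27 and green-code grants green-token (A8). Holding green-token and L12 grants K31 (A7). [5 rule applications]
L12 needs fewer.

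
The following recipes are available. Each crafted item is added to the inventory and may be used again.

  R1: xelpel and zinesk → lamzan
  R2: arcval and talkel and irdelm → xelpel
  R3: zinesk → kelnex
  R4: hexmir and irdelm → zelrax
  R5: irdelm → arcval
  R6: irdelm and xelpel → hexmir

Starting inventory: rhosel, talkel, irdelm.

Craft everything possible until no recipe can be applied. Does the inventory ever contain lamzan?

lamzan would need xelpel and zinesk (R1), but zinesk is never obtained.

No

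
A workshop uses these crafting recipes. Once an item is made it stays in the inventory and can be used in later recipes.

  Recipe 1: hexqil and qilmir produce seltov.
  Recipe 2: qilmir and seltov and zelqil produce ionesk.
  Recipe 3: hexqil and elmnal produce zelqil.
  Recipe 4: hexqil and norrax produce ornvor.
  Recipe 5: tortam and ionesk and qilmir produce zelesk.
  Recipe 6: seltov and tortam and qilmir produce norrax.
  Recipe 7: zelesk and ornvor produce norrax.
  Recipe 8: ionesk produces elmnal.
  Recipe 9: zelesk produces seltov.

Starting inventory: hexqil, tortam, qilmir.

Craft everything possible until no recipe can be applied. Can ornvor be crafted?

Yes

Using Recipe 1, hexqil and qilmir make seltov.
seltov and tortam and qilmir → norrax (Recipe 6).
Using Recipe 4, hexqil and norrax make ornvor.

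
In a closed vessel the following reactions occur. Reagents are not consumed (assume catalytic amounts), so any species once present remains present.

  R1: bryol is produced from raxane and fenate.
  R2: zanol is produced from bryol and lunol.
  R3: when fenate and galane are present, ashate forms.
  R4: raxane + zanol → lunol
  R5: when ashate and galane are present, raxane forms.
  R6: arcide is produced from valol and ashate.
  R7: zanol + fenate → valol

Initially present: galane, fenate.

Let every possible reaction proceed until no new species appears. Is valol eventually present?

valol would need zanol and fenate (R7), but zanol never forms.

No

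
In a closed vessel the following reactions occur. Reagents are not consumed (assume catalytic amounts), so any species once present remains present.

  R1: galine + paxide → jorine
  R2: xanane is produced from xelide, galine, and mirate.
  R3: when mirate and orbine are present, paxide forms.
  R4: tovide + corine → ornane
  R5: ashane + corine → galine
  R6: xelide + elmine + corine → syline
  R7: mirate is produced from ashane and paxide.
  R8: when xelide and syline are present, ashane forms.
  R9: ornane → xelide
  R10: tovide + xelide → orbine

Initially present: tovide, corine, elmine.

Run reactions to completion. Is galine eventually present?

tovide and corine present → ornane forms (R4).
ornane present → xelide forms (R9).
xelide, elmine, and corine present → syline forms (R6).
xelide and syline present → ashane forms (R8).
ashane and corine present → galine forms (R5).

Yes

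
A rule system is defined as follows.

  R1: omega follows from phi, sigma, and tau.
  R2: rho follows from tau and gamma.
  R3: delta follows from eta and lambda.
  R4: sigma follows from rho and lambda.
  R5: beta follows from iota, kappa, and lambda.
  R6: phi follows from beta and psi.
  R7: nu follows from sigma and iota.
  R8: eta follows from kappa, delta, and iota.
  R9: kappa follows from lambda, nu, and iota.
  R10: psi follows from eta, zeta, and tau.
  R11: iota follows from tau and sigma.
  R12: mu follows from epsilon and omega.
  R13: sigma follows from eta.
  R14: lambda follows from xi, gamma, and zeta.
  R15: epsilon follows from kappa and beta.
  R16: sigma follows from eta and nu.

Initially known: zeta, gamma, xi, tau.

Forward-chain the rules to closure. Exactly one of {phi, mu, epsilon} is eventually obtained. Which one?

epsilon

From tau and gamma, R2 gives rho.
xi, gamma, and zeta hold, so lambda follows (R14).
From rho and lambda, R4 gives sigma.
tau and sigma hold, so iota follows (R11).
From sigma and iota, R7 gives nu.
From lambda, nu, and iota, R9 gives kappa.
From iota, kappa, and lambda, R5 gives beta.
From kappa and beta, R15 gives epsilon.
mu would need epsilon and omega (R12), but omega is never established. phi would need beta and psi (R6), but psi is never established.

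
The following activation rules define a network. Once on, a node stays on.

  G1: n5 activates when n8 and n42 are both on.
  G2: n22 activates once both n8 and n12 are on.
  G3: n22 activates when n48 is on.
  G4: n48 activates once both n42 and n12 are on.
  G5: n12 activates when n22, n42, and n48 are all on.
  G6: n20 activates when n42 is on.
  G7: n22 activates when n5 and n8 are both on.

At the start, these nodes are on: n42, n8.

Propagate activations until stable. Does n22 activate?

G1: n8 and n42 on → n5 on.
G7: n5 and n8 on → n22 on.

Yes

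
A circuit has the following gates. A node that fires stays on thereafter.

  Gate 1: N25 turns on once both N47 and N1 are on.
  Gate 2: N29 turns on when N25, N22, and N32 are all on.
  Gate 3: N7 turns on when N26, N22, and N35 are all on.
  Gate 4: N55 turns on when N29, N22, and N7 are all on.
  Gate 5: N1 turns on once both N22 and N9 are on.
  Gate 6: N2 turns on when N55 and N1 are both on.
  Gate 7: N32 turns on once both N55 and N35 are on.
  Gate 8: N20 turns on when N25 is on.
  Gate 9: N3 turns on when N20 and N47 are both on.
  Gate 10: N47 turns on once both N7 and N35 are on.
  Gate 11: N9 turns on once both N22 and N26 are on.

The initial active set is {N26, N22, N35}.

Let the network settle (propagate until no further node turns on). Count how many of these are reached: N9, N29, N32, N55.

N22 and N26 are on, so N9 turns on (Gate 11).
N9: reached.
N29 would need N25, N22, and N32 (Gate 2), but N32 never turns on.
N32 would need N55 and N35 (Gate 7), but N55 never turns on.
N55 would need N29, N22, and N7 (Gate 4), but N29 never turns on.
Reached: N9 — 1 of the 4.

1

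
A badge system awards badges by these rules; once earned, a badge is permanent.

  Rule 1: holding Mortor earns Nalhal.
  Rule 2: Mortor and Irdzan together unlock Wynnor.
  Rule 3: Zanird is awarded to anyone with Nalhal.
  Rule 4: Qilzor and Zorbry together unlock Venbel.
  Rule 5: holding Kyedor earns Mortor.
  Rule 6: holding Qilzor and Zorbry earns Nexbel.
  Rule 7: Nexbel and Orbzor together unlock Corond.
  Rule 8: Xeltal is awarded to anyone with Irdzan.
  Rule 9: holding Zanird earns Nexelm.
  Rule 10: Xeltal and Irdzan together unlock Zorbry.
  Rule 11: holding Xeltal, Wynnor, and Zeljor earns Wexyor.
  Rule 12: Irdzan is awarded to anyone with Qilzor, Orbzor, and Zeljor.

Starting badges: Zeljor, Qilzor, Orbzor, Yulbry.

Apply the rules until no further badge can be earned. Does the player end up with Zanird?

Zanird would need Nalhal (Rule 3), but Nalhal is never earned.

No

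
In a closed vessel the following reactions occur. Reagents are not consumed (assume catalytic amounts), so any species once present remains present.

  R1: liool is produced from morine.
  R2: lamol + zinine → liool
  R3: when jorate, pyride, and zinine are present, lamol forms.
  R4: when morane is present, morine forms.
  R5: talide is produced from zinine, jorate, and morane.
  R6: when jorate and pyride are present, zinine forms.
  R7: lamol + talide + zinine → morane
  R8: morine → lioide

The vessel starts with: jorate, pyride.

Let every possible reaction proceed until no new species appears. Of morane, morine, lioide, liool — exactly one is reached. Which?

jorate and pyride present → zinine forms (R6).
jorate, pyride, and zinine present → lamol forms (R3).
lamol and zinine present → liool forms (R2).
morine would need morane (R4), but morane never forms. lioide would need morine (R8), but morine never forms. morane would need lamol, talide, and zinine (R7), but talide never forms.

liool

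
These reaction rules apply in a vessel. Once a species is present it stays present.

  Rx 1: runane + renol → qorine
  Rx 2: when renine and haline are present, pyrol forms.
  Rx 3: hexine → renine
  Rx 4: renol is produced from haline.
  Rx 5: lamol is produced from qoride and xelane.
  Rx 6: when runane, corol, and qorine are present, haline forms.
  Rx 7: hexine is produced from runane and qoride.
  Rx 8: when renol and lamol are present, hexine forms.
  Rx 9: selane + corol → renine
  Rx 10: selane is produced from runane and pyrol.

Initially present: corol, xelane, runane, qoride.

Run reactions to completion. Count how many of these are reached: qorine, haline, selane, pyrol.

qorine would need runane and renol (Rx 1), but renol never forms.
haline would need runane, corol, and qorine (Rx 6), but qorine never forms.
selane would need runane and pyrol (Rx 10), but pyrol never forms.
pyrol would need renine and haline (Rx 2), but haline never forms.
None of the 4 are reached.

0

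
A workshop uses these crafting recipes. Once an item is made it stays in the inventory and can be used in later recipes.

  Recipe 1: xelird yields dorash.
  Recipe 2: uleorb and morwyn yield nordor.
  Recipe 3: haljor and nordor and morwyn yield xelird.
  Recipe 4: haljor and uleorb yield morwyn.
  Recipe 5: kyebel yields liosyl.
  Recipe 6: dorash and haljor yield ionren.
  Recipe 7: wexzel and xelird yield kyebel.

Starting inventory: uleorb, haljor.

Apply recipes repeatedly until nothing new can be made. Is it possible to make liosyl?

No

liosyl would need kyebel (Recipe 5), but kyebel is never obtained.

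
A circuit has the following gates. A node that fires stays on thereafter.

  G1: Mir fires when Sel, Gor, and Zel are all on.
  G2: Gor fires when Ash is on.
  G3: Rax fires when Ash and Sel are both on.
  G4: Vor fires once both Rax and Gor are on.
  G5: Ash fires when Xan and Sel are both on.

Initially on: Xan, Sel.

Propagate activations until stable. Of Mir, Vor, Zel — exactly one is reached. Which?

G5: Xan and Sel on → Ash on.
Ash and Sel are on, so Rax fires (G3).
G2: Ash on → Gor on.
G4: Rax and Gor on → Vor on.
No rule produces Zel, and it is not given. Mir would need Sel, Gor, and Zel (G1), but Zel never turns on.

Vor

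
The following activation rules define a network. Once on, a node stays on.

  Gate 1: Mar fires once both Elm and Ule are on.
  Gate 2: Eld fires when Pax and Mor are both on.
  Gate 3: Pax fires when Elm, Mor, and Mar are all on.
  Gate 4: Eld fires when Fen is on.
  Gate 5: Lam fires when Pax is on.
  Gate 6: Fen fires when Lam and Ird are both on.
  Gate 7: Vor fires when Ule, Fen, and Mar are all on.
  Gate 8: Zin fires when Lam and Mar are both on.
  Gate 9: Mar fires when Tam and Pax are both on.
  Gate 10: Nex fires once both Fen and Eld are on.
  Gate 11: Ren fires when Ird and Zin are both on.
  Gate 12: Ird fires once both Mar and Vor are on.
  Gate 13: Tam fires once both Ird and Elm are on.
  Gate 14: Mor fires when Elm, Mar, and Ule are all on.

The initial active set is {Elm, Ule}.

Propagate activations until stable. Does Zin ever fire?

Gate 1: Elm and Ule on → Mar on.
Gate 14: Elm, Mar, and Ule on → Mor on.
Gate 3: Elm, Mor, and Mar on → Pax on.
Gate 5: Pax on → Lam on.
Gate 8: Lam and Mar on → Zin on.

Yes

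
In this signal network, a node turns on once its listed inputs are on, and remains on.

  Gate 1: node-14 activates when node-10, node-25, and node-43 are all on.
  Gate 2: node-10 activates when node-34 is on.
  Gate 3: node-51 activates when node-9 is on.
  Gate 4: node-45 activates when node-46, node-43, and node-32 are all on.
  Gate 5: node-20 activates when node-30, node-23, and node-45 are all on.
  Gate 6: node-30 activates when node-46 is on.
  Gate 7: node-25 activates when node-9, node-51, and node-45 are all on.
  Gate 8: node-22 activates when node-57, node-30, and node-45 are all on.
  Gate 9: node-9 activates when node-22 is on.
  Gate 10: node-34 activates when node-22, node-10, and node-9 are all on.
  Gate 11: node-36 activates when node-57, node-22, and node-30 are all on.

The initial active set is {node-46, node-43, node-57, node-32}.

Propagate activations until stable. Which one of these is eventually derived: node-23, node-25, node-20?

node-46 is on, so node-30 activates (Gate 6).
Gate 4: node-46, node-43, and node-32 on → node-45 on.
node-57, node-30, and node-45 are on, so node-22 activates (Gate 8).
Gate 9: node-22 on → node-9 on.
Gate 3: node-9 on → node-51 on.
node-9, node-51, and node-45 are on, so node-25 activates (Gate 7).
No rule produces node-23, and it is not given. node-20 would need node-30, node-23, and node-45 (Gate 5), but node-23 never turns on.

node-25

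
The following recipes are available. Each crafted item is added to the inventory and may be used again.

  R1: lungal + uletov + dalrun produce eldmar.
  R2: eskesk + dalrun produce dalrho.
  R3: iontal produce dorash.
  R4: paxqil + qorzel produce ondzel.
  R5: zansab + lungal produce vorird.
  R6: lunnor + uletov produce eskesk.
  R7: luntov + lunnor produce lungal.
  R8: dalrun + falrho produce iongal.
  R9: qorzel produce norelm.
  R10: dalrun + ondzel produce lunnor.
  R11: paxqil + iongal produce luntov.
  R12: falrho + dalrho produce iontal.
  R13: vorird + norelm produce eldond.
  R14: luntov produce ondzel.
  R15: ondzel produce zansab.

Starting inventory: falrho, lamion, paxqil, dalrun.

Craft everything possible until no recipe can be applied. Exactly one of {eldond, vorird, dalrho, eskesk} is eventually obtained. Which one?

vorird

dalrun + falrho → iongal (R8).
Using R11, paxqil and iongal make luntov.
luntov → ondzel (R14).
ondzel → zansab (R15).
Using R10, dalrun and ondzel make lunnor.
Using R7, luntov and lunnor make lungal.
zansab + lungal → vorird (R5).
eldond would need vorird and norelm (R13), but norelm is never obtained. dalrho would need eskesk and dalrun (R2), but eskesk is never obtained. eskesk would need lunnor and uletov (R6), but uletov is never obtained.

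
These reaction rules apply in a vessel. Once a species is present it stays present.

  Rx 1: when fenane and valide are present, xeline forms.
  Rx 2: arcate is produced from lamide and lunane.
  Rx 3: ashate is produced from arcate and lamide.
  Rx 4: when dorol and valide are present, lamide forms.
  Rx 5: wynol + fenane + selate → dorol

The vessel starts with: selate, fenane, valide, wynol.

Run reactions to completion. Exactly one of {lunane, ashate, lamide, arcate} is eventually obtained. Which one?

lamide

wynol, fenane, and selate present → dorol forms (Rx 5).
dorol and valide present → lamide forms (Rx 4).
arcate would need lamide and lunane (Rx 2), but lunane never forms. No rule produces lunane, and it is not given. ashate would need arcate and lamide (Rx 3), but arcate never forms.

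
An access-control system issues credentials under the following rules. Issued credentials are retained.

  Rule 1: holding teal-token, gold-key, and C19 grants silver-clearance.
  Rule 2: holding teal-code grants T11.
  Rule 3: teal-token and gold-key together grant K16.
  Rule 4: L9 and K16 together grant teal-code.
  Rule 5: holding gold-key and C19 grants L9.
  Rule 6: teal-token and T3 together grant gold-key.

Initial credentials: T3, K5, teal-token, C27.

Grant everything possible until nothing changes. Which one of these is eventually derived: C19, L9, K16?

Holding teal-token and T3 grants gold-key (Rule 6).
Holding teal-token and gold-key grants K16 (Rule 3).
No rule produces C19, and it is not given. L9 would need gold-key and C19 (Rule 5), but C19 is never granted.

K16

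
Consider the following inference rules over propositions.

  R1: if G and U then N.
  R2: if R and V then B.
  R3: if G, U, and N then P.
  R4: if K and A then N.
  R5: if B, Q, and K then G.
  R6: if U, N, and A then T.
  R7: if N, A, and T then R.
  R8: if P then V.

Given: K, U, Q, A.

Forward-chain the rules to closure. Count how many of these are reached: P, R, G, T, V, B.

From K and A, R4 gives N.
U, N, and A hold, so T follows (R6).
From N, A, and T, R7 gives R.
P would need G, U, and N (R3), but G is never established.
R: reached.
G would need B, Q, and K (R5), but B is never established.
T: reached.
V would need P (R8), but P is never established.
B would need R and V (R2), but V is never established.
Reached: R and T — 2 of the 6.

2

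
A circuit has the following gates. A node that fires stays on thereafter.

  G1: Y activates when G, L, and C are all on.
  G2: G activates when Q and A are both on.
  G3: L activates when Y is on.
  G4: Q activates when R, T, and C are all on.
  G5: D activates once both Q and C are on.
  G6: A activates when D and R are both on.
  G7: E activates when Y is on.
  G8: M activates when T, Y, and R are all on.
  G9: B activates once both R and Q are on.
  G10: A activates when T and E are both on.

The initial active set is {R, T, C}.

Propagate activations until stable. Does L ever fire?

No

L would need Y (G3), but Y never turns on.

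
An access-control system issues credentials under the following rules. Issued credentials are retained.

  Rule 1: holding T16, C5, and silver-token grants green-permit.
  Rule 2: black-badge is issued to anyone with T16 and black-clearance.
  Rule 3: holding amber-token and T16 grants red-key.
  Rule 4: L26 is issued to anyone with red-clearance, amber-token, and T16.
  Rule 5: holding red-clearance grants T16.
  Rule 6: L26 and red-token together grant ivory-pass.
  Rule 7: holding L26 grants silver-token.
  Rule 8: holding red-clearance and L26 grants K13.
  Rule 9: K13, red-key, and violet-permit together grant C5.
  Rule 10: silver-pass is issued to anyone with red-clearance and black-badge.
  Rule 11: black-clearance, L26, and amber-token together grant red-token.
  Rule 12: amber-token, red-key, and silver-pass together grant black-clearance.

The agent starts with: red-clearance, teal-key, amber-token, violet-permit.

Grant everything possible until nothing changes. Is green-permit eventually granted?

Holding red-clearance grants T16 (Rule 5).
Holding red-clearance, amber-token, and T16 grants L26 (Rule 4).
Holding amber-token and T16 grants red-key (Rule 3).
Holding red-clearance and L26 grants K13 (Rule 8).
Holding L26 grants silver-token (Rule 7).
Holding K13, red-key, and violet-permit grants C5 (Rule 9).
Holding T16, C5, and silver-token grants green-permit (Rule 1).

Yes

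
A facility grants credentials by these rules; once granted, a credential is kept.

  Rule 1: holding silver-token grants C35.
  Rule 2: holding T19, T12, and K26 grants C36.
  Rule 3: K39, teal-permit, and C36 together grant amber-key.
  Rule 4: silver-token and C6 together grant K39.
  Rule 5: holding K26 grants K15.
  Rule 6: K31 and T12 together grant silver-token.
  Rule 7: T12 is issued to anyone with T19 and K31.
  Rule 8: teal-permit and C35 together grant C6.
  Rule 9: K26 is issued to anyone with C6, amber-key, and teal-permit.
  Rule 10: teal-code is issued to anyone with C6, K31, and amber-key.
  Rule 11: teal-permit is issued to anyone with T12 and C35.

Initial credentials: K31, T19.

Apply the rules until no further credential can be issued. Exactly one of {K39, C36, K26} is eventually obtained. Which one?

K39

Holding T19 and K31 grants T12 (Rule 7).
Holding K31 and T12 grants silver-token (Rule 6).
Holding silver-token grants C35 (Rule 1).
Holding T12 and C35 grants teal-permit (Rule 11).
Holding teal-permit and C35 grants C6 (Rule 8).
Holding silver-token and C6 grants K39 (Rule 4).
C36 would need T19, T12, and K26 (Rule 2), but K26 is never granted. K26 would need C6, amber-key, and teal-permit (Rule 9), but amber-key is never granted.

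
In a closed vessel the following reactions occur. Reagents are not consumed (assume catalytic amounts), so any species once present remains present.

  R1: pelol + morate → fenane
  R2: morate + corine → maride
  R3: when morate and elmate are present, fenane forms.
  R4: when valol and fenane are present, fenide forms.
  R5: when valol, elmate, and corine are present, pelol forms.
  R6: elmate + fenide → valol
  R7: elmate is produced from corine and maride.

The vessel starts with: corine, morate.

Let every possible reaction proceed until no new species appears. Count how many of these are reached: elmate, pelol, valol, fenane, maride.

morate and corine present → maride forms (R2).
corine and maride present → elmate forms (R7).
morate and elmate present → fenane forms (R3).
elmate: reached.
pelol would need valol, elmate, and corine (R5), but valol never forms.
valol would need elmate and fenide (R6), but fenide never forms.
fenane: reached.
maride: reached.
Reached: elmate, fenane, and maride — 3 of the 5.

3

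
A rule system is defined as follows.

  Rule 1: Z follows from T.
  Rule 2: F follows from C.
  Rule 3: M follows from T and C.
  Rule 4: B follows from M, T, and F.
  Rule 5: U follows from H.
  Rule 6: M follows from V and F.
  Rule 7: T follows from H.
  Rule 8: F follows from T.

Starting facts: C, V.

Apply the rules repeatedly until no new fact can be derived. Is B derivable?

B would need M, T, and F (Rule 4), but T is never established.

No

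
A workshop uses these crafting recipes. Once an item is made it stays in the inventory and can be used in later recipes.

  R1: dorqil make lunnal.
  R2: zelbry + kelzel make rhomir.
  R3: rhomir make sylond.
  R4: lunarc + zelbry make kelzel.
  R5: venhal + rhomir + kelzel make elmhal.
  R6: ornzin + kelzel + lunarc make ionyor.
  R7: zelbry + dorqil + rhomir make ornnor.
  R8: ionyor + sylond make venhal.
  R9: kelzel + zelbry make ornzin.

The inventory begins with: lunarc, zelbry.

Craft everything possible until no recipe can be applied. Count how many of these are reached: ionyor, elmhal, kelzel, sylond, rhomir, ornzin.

lunarc + zelbry → kelzel (R4).
Using R9, kelzel and zelbry make ornzin.
zelbry + kelzel → rhomir (R2).
ornzin + kelzel + lunarc → ionyor (R6).
rhomir → sylond (R3).
Using R8, ionyor and sylond make venhal.
Using R5, venhal, rhomir, and kelzel make elmhal.
ionyor: reached.
elmhal: reached.
kelzel: reached.
sylond: reached.
rhomir: reached.
ornzin: reached.
All 6 are reached.

6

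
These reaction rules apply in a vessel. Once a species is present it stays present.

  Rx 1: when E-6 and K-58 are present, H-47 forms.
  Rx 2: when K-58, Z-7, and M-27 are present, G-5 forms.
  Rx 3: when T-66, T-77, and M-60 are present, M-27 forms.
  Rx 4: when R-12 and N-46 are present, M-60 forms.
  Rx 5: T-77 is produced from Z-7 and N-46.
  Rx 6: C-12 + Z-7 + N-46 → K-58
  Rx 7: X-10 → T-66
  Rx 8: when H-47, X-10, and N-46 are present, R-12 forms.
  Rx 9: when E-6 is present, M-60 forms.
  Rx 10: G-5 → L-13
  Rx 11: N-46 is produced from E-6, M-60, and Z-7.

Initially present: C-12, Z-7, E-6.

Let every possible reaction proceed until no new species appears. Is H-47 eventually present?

E-6 present → M-60 forms (Rx 9).
E-6, M-60, and Z-7 present → N-46 forms (Rx 11).
C-12, Z-7, and N-46 present → K-58 forms (Rx 6).
E-6 and K-58 present → H-47 forms (Rx 1).

Yes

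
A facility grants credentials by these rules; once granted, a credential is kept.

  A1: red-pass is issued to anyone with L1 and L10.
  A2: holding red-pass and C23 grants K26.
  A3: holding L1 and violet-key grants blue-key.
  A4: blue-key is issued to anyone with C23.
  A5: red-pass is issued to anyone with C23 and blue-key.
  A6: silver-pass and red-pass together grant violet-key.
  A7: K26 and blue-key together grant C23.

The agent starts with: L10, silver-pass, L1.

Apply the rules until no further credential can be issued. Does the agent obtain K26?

No

K26 would need red-pass and C23 (A2), but C23 is never granted.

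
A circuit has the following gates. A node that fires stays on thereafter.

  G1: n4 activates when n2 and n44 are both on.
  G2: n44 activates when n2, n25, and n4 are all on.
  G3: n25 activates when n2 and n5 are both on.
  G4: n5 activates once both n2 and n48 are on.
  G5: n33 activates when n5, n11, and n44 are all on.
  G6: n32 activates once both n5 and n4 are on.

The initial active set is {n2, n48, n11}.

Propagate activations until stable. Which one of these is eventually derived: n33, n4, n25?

n25

n2 and n48 are on, so n5 activates (G4).
G3: n2 and n5 on → n25 on.
n33 would need n5, n11, and n44 (G5), but n44 never turns on. n4 would need n2 and n44 (G1), but n44 never turns on.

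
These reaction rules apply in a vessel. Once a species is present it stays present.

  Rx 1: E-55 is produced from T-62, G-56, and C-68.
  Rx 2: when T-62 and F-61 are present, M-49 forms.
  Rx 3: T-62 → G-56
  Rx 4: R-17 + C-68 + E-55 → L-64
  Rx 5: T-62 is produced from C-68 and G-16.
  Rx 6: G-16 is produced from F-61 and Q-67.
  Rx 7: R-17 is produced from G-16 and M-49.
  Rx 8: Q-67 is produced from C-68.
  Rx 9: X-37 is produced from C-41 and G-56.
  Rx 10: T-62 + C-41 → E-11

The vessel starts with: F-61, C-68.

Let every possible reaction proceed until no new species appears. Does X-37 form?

No

X-37 would need C-41 and G-56 (Rx 9), but C-41 never forms.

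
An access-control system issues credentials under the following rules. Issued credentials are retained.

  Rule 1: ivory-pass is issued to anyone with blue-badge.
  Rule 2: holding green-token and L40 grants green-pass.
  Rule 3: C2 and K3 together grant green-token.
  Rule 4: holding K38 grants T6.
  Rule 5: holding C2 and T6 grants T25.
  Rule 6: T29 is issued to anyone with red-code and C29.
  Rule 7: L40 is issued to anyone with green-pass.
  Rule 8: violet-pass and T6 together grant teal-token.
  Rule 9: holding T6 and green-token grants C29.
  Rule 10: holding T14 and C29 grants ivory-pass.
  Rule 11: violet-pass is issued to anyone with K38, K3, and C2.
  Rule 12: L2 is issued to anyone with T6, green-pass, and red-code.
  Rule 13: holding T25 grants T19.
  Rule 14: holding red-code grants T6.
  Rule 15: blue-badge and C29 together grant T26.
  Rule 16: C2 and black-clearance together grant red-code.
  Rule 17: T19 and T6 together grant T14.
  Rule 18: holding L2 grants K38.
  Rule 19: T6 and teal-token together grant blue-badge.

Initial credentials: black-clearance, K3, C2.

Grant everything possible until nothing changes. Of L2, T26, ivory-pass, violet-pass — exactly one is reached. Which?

Holding C2 and K3 grants green-token (Rule 3).
Holding C2 and black-clearance grants red-code (Rule 16).
Holding red-code grants T6 (Rule 14).
Holding T6 and green-token grants C29 (Rule 9).
Holding C2 and T6 grants T25 (Rule 5).
Holding T25 grants T19 (Rule 13).
Holding T19 and T6 grants T14 (Rule 17).
Holding T14 and C29 grants ivory-pass (Rule 10).
L2 would need T6, green-pass, and red-code (Rule 12), but green-pass is never granted. T26 would need blue-badge and C29 (Rule 15), but blue-badge is never granted. violet-pass would need K38, K3, and C2 (Rule 11), but K38 is never granted.

ivory-pass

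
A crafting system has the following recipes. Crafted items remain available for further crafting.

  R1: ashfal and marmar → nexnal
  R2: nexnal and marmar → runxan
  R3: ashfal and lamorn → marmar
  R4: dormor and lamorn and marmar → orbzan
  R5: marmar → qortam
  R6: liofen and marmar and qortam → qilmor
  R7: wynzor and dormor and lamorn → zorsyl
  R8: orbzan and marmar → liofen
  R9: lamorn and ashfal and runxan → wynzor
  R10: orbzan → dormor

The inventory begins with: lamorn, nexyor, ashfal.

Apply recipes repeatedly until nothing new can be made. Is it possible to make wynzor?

Yes

ashfal and lamorn → marmar (R3).
ashfal and marmar → nexnal (R1).
Using R2, nexnal and marmar make runxan.
Using R9, lamorn, ashfal, and runxan make wynzor.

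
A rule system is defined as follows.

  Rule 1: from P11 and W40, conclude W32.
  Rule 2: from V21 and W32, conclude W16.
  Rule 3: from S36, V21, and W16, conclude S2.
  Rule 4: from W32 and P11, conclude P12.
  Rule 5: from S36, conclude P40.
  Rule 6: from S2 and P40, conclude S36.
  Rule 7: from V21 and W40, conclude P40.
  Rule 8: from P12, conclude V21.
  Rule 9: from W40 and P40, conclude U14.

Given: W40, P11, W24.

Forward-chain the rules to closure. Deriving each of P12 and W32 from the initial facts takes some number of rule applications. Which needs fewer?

W32

W32: From P11 and W40, Rule 1 gives W32. [1 rule application]
P12: From P11 and W40, Rule 1 gives W32. W32 and P11 hold, so P12 follows (Rule 4). [2 rule applications]
W32 needs fewer.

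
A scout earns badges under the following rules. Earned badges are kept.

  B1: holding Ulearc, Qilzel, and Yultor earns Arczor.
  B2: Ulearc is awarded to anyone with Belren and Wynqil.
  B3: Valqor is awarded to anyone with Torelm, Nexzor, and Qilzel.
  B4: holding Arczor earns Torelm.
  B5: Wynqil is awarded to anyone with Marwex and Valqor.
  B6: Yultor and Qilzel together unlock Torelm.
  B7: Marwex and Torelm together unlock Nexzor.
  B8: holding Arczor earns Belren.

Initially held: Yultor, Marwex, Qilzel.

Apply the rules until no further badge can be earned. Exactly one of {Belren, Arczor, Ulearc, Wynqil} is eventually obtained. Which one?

Wynqil

With Yultor and Qilzel, Torelm is earned (B6).
With Marwex and Torelm, Nexzor is earned (B7).
With Torelm, Nexzor, and Qilzel, Valqor is earned (B3).
With Marwex and Valqor, Wynqil is earned (B5).
Ulearc would need Belren and Wynqil (B2), but Belren is never earned. Arczor would need Ulearc, Qilzel, and Yultor (B1), but Ulearc is never earned. Belren would need Arczor (B8), but Arczor is never earned.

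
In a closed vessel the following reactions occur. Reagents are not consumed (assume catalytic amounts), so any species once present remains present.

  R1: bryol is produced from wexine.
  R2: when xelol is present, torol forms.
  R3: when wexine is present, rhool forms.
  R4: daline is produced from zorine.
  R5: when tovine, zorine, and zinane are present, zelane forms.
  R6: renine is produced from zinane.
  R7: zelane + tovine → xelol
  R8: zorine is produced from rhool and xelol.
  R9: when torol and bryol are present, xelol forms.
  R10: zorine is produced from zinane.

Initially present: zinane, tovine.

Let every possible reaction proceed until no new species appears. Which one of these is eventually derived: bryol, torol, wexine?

zinane present → zorine forms (R10).
tovine, zorine, and zinane present → zelane forms (R5).
zelane and tovine present → xelol forms (R7).
xelol present → torol forms (R2).
bryol would need wexine (R1), but wexine never forms. No rule produces wexine, and it is not given.

torol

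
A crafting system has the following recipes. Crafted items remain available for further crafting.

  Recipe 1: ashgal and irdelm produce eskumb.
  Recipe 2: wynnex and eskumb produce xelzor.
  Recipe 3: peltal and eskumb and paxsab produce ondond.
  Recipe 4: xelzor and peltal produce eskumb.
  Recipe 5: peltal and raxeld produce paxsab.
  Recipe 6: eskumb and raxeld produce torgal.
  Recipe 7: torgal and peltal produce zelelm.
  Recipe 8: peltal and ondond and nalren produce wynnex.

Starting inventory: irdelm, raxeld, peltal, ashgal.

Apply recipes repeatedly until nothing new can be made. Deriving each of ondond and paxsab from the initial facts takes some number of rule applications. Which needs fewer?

paxsab

paxsab: peltal and raxeld → paxsab (Recipe 5). [1 rule application]
ondond: ashgal and irdelm → eskumb (Recipe 1). Using Recipe 5, peltal and raxeld make paxsab. peltal and eskumb and paxsab → ondond (Recipe 3). [3 rule applications]
paxsab needs fewer.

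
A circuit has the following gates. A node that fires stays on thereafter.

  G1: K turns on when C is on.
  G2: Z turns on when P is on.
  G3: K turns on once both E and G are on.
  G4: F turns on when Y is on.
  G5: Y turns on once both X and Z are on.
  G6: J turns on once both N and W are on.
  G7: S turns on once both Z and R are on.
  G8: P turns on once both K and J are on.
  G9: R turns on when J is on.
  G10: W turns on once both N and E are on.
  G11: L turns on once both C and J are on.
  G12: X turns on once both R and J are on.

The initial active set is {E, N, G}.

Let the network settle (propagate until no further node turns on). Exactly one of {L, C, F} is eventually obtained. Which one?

F

G3: E and G on → K on.
N and E are on, so W turns on (G10).
N and W are on, so J turns on (G6).
G8: K and J on → P on.
G9: J on → R on.
P is on, so Z turns on (G2).
R and J are on, so X turns on (G12).
X and Z are on, so Y turns on (G5).
G4: Y on → F on.
No rule produces C, and it is not given. L would need C and J (G11), but C never turns on.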